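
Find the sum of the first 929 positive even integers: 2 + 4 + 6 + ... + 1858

Sum of first n even numbers = n(n+1)
= 929×930
= 863970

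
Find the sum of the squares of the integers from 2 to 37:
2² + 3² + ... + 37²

Use ∑_{k=1}^{n} k² = n(n+1)(2n+1)/6, then subtract the first 1 terms.
∑_{k=1}^{37} k² = 37×38×75/6 = 17575
∑_{k=1}^{1} k² = 1×2×3/6 = 1
∑_{k=2}^{37} k² = 17575 - 1 = 17574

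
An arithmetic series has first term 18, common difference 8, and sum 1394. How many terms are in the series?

Using S = n/2 × [2a + (n-1)d]
1394 = n/2 × [2(18) + (n-1)(8)]
1394 = n/2 × [36 + 8n - 8]
2788 = n × [28 + 8n]
8n² + (28)n - 2788 = 0
Discriminant: Δ = (28)² - 4(8)(-2788) = 784 + 89216 = 90000
√Δ = 300
n = [-(28) + √Δ] / (2·8) = (-28 + 300) / 16 = 272 / 16 = 17
(The negative root is discarded since n must be a positive integer.)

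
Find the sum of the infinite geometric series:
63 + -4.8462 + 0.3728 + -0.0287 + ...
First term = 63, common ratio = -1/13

For |r| < 1, S = a / (1 - r)
S = 63 / (1 - (-1/13))
S = 63 / (14/13)
S = 117/2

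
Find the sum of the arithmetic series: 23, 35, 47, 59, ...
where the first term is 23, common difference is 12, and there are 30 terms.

Sₙ = n/2 × (first + last)
Last term = a + (n-1)d = 23 + (30-1)×12 = 371
S_30 = 30/2 × (23 + 371)
S_30 = 30/2 × 394 = 5910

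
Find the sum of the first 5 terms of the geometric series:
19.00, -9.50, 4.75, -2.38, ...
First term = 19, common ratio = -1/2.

Sₙ = a(1 - rⁿ) / (1 - r)
S_5 = 19(1 - (-1/2)^5) / (1 - (-1/2))
S_5 = 19(1 - (-1/32)) / (3/2)
S_5 = 209/16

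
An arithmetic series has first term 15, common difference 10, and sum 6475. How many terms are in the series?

Using S = n/2 × [2a + (n-1)d]
6475 = n/2 × [2(15) + (n-1)(10)]
6475 = n/2 × [30 + 10n - 10]
12950 = n × [20 + 10n]
10n² + (20)n - 12950 = 0
Discriminant: Δ = (20)² - 4(10)(-12950) = 400 + 518000 = 518400
√Δ = 720
n = [-(20) + √Δ] / (2·10) = (-20 + 720) / 20 = 700 / 20 = 35
(The negative root is discarded since n must be a positive integer.)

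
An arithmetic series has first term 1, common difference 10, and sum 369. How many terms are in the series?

Using S = n/2 × [2a + (n-1)d]
369 = n/2 × [2(1) + (n-1)(10)]
369 = n/2 × [2 + 10n - 10]
738 = n × [-8 + 10n]
10n² + (-8)n - 738 = 0
Discriminant: Δ = (-8)² - 4(10)(-738) = 64 + 29520 = 29584
√Δ = 172
n = [-(-8) + √Δ] / (2·10) = (8 + 172) / 20 = 180 / 20 = 9
(The negative root is discarded since n must be a positive integer.)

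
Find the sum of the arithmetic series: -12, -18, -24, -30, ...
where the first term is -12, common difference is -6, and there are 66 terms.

Sₙ = n/2 × (first + last)
Last term = a + (n-1)d = -12 + (66-1)×(-6) = -402
S_66 = 66/2 × (-12 + (-402))
S_66 = 66/2 × (-414) = -13662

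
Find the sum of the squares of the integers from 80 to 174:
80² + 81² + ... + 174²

Use ∑_{k=1}^{n} k² = n(n+1)(2n+1)/6, then subtract the first 79 terms.
∑_{k=1}^{174} k² = 174×175×349/6 = 1771175
∑_{k=1}^{79} k² = 79×80×159/6 = 167480
∑_{k=80}^{174} k² = 1771175 - 167480 = 1603695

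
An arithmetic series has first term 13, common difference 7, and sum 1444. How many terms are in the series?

Using S = n/2 × [2a + (n-1)d]
1444 = n/2 × [2(13) + (n-1)(7)]
1444 = n/2 × [26 + 7n - 7]
2888 = n × [19 + 7n]
7n² + (19)n - 2888 = 0
Discriminant: Δ = (19)² - 4(7)(-2888) = 361 + 80864 = 81225
√Δ = 285
n = [-(19) + √Δ] / (2·7) = (-19 + 285) / 14 = 266 / 14 = 19
(The negative root is discarded since n must be a positive integer.)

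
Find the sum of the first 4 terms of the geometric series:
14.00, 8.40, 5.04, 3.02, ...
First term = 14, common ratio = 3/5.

Sₙ = a(1 - rⁿ) / (1 - r)
S_4 = 14(1 - (3/5)^4) / (1 - (3/5))
S_4 = 14(1 - (81/625)) / (2/5)
S_4 = 3808/125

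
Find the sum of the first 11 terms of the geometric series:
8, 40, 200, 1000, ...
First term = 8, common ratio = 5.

Sₙ = a(1 - rⁿ) / (1 - r)
S_11 = 8(1 - 5^11) / (1 - 5)
S_11 = 8(1 - 48828125) / (-4)
S_11 = 97656248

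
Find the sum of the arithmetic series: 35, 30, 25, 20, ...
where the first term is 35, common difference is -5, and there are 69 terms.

Sₙ = n/2 × (first + last)
Last term = a + (n-1)d = 35 + (69-1)×(-5) = -305
S_69 = 69/2 × (35 + (-305))
S_69 = 69/2 × (-270) = -9315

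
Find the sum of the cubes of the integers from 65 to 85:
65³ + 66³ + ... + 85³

Use ∑_{k=1}^{n} k³ = [n(n+1)/2]², then subtract the first 64 terms.
∑_{k=1}^{85} k³ = [85×86/2]² = 3655² = 13359025
∑_{k=1}^{64} k³ = [64×65/2]² = 2080² = 4326400
∑_{k=65}^{85} k³ = 13359025 - 4326400 = 9032625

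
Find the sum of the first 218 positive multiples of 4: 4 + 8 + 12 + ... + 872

Factor out 4: = 4(1 + 2 + ... + 218) = 4 × n(n+1)/2
= 4 × 218×219/2
= 4 × 23871
= 95484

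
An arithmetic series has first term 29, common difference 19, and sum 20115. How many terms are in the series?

Using S = n/2 × [2a + (n-1)d]
20115 = n/2 × [2(29) + (n-1)(19)]
20115 = n/2 × [58 + 19n - 19]
40230 = n × [39 + 19n]
19n² + (39)n - 40230 = 0
Discriminant: Δ = (39)² - 4(19)(-40230) = 1521 + 3057480 = 3059001
√Δ = 1749
n = [-(39) + √Δ] / (2·19) = (-39 + 1749) / 38 = 1710 / 38 = 45
(The negative root is discarded since n must be a positive integer.)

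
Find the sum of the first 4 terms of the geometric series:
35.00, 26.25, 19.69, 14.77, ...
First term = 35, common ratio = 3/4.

Sₙ = a(1 - rⁿ) / (1 - r)
S_4 = 35(1 - (3/4)^4) / (1 - (3/4))
S_4 = 35(1 - (81/256)) / (1/4)
S_4 = 6125/64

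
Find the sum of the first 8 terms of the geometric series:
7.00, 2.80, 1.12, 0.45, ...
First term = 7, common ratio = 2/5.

Sₙ = a(1 - rⁿ) / (1 - r)
S_8 = 7(1 - (2/5)^8) / (1 - (2/5))
S_8 = 7(1 - (256/390625)) / (3/5)
S_8 = 910861/78125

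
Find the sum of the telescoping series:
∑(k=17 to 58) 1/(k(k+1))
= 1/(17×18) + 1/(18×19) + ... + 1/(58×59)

Partial fractions: 1/(k(k+1)) = 1/k - 1/(k+1)
The series telescopes:
= (1/17 - 1/18) + (1/18 - 1/19) + ... + (1/58 - 1/59)
= 1/17 - 1/59
= 42/1003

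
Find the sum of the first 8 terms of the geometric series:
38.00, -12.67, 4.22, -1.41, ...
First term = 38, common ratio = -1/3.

Sₙ = a(1 - rⁿ) / (1 - r)
S_8 = 38(1 - (-1/3)^8) / (1 - (-1/3))
S_8 = 38(1 - (1/6561)) / (4/3)
S_8 = 62320/2187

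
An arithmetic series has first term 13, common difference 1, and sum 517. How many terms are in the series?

Using S = n/2 × [2a + (n-1)d]
517 = n/2 × [2(13) + (n-1)(1)]
517 = n/2 × [26 + 1n - 1]
1034 = n × [25 + 1n]
1n² + (25)n - 1034 = 0
Discriminant: Δ = (25)² - 4(1)(-1034) = 625 + 4136 = 4761
√Δ = 69
n = [-(25) + √Δ] / (2·1) = (-25 + 69) / 2 = 44 / 2 = 22
(The negative root is discarded since n must be a positive integer.)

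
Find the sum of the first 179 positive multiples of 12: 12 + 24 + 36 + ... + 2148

Factor out 12: = 12(1 + 2 + ... + 179) = 12 × n(n+1)/2
= 12 × 179×180/2
= 12 × 16110
= 193320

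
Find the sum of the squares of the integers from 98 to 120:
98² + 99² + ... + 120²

Use ∑_{k=1}^{n} k² = n(n+1)(2n+1)/6, then subtract the first 97 terms.
∑_{k=1}^{120} k² = 120×121×241/6 = 583220
∑_{k=1}^{97} k² = 97×98×195/6 = 308945
∑_{k=98}^{120} k² = 583220 - 308945 = 274275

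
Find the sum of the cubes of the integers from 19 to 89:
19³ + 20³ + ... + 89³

Use ∑_{k=1}^{n} k³ = [n(n+1)/2]², then subtract the first 18 terms.
∑_{k=1}^{89} k³ = [89×90/2]² = 4005² = 16040025
∑_{k=1}^{18} k³ = [18×19/2]² = 171² = 29241
∑_{k=19}^{89} k³ = 16040025 - 29241 = 16010784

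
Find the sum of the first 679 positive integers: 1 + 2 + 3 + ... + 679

Formula: ∑k = n(n+1)/2
= 679×680/2
= 461720/2
= 230860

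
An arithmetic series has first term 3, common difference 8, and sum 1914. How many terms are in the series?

Using S = n/2 × [2a + (n-1)d]
1914 = n/2 × [2(3) + (n-1)(8)]
1914 = n/2 × [6 + 8n - 8]
3828 = n × [-2 + 8n]
8n² + (-2)n - 3828 = 0
Discriminant: Δ = (-2)² - 4(8)(-3828) = 4 + 122496 = 122500
√Δ = 350
n = [-(-2) + √Δ] / (2·8) = (2 + 350) / 16 = 352 / 16 = 22
(The negative root is discarded since n must be a positive integer.)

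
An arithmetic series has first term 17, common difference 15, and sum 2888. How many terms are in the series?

Using S = n/2 × [2a + (n-1)d]
2888 = n/2 × [2(17) + (n-1)(15)]
2888 = n/2 × [34 + 15n - 15]
5776 = n × [19 + 15n]
15n² + (19)n - 5776 = 0
Discriminant: Δ = (19)² - 4(15)(-5776) = 361 + 346560 = 346921
√Δ = 589
n = [-(19) + √Δ] / (2·15) = (-19 + 589) / 30 = 570 / 30 = 19
(The negative root is discarded since n must be a positive integer.)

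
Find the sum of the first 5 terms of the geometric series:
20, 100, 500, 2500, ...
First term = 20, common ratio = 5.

Sₙ = a(1 - rⁿ) / (1 - r)
S_5 = 20(1 - 5^5) / (1 - 5)
S_5 = 20(1 - 3125) / (-4)
S_5 = 15620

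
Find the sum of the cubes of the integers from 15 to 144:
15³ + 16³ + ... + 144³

Use ∑_{k=1}^{n} k³ = [n(n+1)/2]², then subtract the first 14 terms.
∑_{k=1}^{144} k³ = [144×145/2]² = 10440² = 108993600
∑_{k=1}^{14} k³ = [14×15/2]² = 105² = 11025
∑_{k=15}^{144} k³ = 108993600 - 11025 = 108982575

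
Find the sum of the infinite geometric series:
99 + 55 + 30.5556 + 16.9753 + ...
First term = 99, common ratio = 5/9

For |r| < 1, S = a / (1 - r)
S = 99 / (1 - (5/9))
S = 99 / (4/9)
S = 891/4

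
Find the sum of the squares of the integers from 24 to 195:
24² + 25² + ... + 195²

Use ∑_{k=1}^{n} k² = n(n+1)(2n+1)/6, then subtract the first 23 terms.
∑_{k=1}^{195} k² = 195×196×391/6 = 2490670
∑_{k=1}^{23} k² = 23×24×47/6 = 4324
∑_{k=24}^{195} k² = 2490670 - 4324 = 2486346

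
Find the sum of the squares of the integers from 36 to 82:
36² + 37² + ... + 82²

Use ∑_{k=1}^{n} k² = n(n+1)(2n+1)/6, then subtract the first 35 terms.
∑_{k=1}^{82} k² = 82×83×165/6 = 187165
∑_{k=1}^{35} k² = 35×36×71/6 = 14910
∑_{k=36}^{82} k² = 187165 - 14910 = 172255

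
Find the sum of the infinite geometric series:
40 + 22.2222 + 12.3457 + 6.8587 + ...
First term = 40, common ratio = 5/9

For |r| < 1, S = a / (1 - r)
S = 40 / (1 - (5/9))
S = 40 / (4/9)
S = 90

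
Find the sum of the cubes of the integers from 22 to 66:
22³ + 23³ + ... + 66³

Use ∑_{k=1}^{n} k³ = [n(n+1)/2]², then subtract the first 21 terms.
∑_{k=1}^{66} k³ = [66×67/2]² = 2211² = 4888521
∑_{k=1}^{21} k³ = [21×22/2]² = 231² = 53361
∑_{k=22}^{66} k³ = 4888521 - 53361 = 4835160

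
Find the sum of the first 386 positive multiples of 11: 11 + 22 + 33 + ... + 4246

Factor out 11: = 11(1 + 2 + ... + 386) = 11 × n(n+1)/2
= 11 × 386×387/2
= 11 × 74691
= 821601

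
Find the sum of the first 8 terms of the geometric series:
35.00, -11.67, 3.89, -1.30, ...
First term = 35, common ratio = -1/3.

Sₙ = a(1 - rⁿ) / (1 - r)
S_8 = 35(1 - (-1/3)^8) / (1 - (-1/3))
S_8 = 35(1 - (1/6561)) / (4/3)
S_8 = 57400/2187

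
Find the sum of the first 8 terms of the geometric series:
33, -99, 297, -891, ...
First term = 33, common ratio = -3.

Sₙ = a(1 - rⁿ) / (1 - r)
S_8 = 33(1 - (-3)^8) / (1 - (-3))
S_8 = 33(1 - 6561) / (4)
S_8 = -54120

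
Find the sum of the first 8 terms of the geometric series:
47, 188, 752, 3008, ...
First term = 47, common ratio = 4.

Sₙ = a(1 - rⁿ) / (1 - r)
S_8 = 47(1 - 4^8) / (1 - 4)
S_8 = 47(1 - 65536) / (-3)
S_8 = 1026715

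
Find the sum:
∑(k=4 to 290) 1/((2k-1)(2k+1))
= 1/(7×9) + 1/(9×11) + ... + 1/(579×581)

Partial fractions: 1/((2k-1)(2k+1)) = (1/2)[1/(2k-1) - 1/(2k+1)]
The series telescopes:
= (1/2)[1/7 - 1/581]
= 41/581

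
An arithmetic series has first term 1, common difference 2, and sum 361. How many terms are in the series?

Using S = n/2 × [2a + (n-1)d]
361 = n/2 × [2(1) + (n-1)(2)]
361 = n/2 × [2 + 2n - 2]
722 = n × [0 + 2n]
2n² + (0)n - 722 = 0
Discriminant: Δ = (0)² - 4(2)(-722) = 0 + 5776 = 5776
√Δ = 76
n = [-(0) + √Δ] / (2·2) = (0 + 76) / 4 = 76 / 4 = 19
(The negative root is discarded since n must be a positive integer.)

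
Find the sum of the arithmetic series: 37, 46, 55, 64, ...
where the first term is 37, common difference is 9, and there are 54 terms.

Sₙ = n/2 × (first + last)
Last term = a + (n-1)d = 37 + (54-1)×9 = 514
S_54 = 54/2 × (37 + 514)
S_54 = 54/2 × 551 = 14877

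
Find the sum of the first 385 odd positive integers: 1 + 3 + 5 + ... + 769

Sum of first n odd numbers = n²
= 385²
= 148225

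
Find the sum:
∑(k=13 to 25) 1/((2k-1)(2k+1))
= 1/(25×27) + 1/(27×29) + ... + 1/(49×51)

Partial fractions: 1/((2k-1)(2k+1)) = (1/2)[1/(2k-1) - 1/(2k+1)]
The series telescopes:
= (1/2)[1/25 - 1/51]
= 13/1275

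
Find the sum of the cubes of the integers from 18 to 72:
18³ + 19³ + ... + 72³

Use ∑_{k=1}^{n} k³ = [n(n+1)/2]², then subtract the first 17 terms.
∑_{k=1}^{72} k³ = [72×73/2]² = 2628² = 6906384
∑_{k=1}^{17} k³ = [17×18/2]² = 153² = 23409
∑_{k=18}^{72} k³ = 6906384 - 23409 = 6882975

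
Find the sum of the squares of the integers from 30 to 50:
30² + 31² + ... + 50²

Use ∑_{k=1}^{n} k² = n(n+1)(2n+1)/6, then subtract the first 29 terms.
∑_{k=1}^{50} k² = 50×51×101/6 = 42925
∑_{k=1}^{29} k² = 29×30×59/6 = 8555
∑_{k=30}^{50} k² = 42925 - 8555 = 34370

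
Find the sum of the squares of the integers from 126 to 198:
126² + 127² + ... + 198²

Use ∑_{k=1}^{n} k² = n(n+1)(2n+1)/6, then subtract the first 125 terms.
∑_{k=1}^{198} k² = 198×199×397/6 = 2607099
∑_{k=1}^{125} k² = 125×126×251/6 = 658875
∑_{k=126}^{198} k² = 2607099 - 658875 = 1948224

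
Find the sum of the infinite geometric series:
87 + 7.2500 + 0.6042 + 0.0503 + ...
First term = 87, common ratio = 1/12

For |r| < 1, S = a / (1 - r)
S = 87 / (1 - (1/12))
S = 87 / (11/12)
S = 1044/11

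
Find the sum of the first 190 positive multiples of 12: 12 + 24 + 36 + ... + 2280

Factor out 12: = 12(1 + 2 + ... + 190) = 12 × n(n+1)/2
= 12 × 190×191/2
= 12 × 18145
= 217740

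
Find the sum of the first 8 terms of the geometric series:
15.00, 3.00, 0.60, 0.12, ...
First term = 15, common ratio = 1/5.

Sₙ = a(1 - rⁿ) / (1 - r)
S_8 = 15(1 - (1/5)^8) / (1 - (1/5))
S_8 = 15(1 - (1/390625)) / (4/5)
S_8 = 292968/15625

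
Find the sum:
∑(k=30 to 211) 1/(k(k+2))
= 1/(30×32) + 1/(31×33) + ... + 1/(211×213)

Partial fractions: 1/(k(k+2)) = (1/2)[1/k - 1/(k+2)]
Telescoping leaves the first two and last two terms:
= (1/2)[1/30 + 1/31 - 1/212 - 1/213]
= 393211/13998360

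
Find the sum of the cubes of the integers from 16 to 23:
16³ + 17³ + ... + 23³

Use ∑_{k=1}^{n} k³ = [n(n+1)/2]², then subtract the first 15 terms.
∑_{k=1}^{23} k³ = [23×24/2]² = 276² = 76176
∑_{k=1}^{15} k³ = [15×16/2]² = 120² = 14400
∑_{k=16}^{23} k³ = 76176 - 14400 = 61776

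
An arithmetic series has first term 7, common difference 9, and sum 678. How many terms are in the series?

Using S = n/2 × [2a + (n-1)d]
678 = n/2 × [2(7) + (n-1)(9)]
678 = n/2 × [14 + 9n - 9]
1356 = n × [5 + 9n]
9n² + (5)n - 1356 = 0
Discriminant: Δ = (5)² - 4(9)(-1356) = 25 + 48816 = 48841
√Δ = 221
n = [-(5) + √Δ] / (2·9) = (-5 + 221) / 18 = 216 / 18 = 12
(The negative root is discarded since n must be a positive integer.)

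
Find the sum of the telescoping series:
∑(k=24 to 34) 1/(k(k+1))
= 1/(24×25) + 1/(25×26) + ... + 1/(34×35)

Partial fractions: 1/(k(k+1)) = 1/k - 1/(k+1)
The series telescopes:
= (1/24 - 1/25) + (1/25 - 1/26) + ... + (1/34 - 1/35)
= 1/24 - 1/35
= 11/840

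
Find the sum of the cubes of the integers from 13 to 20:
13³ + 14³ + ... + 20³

Use ∑_{k=1}^{n} k³ = [n(n+1)/2]², then subtract the first 12 terms.
∑_{k=1}^{20} k³ = [20×21/2]² = 210² = 44100
∑_{k=1}^{12} k³ = [12×13/2]² = 78² = 6084
∑_{k=13}^{20} k³ = 44100 - 6084 = 38016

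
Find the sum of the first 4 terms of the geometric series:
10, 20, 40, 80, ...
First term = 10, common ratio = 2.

Sₙ = a(1 - rⁿ) / (1 - r)
S_4 = 10(1 - 2^4) / (1 - 2)
S_4 = 10(1 - 16) / (-1)
S_4 = 150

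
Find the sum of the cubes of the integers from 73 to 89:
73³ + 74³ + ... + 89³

Use ∑_{k=1}^{n} k³ = [n(n+1)/2]², then subtract the first 72 terms.
∑_{k=1}^{89} k³ = [89×90/2]² = 4005² = 16040025
∑_{k=1}^{72} k³ = [72×73/2]² = 2628² = 6906384
∑_{k=73}^{89} k³ = 16040025 - 6906384 = 9133641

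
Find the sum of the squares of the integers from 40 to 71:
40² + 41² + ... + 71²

Use ∑_{k=1}^{n} k² = n(n+1)(2n+1)/6, then subtract the first 39 terms.
∑_{k=1}^{71} k² = 71×72×143/6 = 121836
∑_{k=1}^{39} k² = 39×40×79/6 = 20540
∑_{k=40}^{71} k² = 121836 - 20540 = 101296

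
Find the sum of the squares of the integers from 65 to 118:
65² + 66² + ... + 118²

Use ∑_{k=1}^{n} k² = n(n+1)(2n+1)/6, then subtract the first 64 terms.
∑_{k=1}^{118} k² = 118×119×237/6 = 554659
∑_{k=1}^{64} k² = 64×65×129/6 = 89440
∑_{k=65}^{118} k² = 554659 - 89440 = 465219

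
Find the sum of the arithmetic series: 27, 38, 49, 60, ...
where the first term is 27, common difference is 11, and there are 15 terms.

Sₙ = n/2 × (first + last)
Last term = a + (n-1)d = 27 + (15-1)×11 = 181
S_15 = 15/2 × (27 + 181)
S_15 = 15/2 × 208 = 1560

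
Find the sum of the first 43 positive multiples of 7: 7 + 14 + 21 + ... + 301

Factor out 7: = 7(1 + 2 + ... + 43) = 7 × n(n+1)/2
= 7 × 43×44/2
= 7 × 946
= 6622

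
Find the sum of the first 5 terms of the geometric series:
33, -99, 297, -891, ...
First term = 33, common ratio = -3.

Sₙ = a(1 - rⁿ) / (1 - r)
S_5 = 33(1 - (-3)^5) / (1 - (-3))
S_5 = 33(1 - (-243)) / (4)
S_5 = 2013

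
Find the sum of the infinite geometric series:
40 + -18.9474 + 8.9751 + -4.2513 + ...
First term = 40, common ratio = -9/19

For |r| < 1, S = a / (1 - r)
S = 40 / (1 - (-9/19))
S = 40 / (28/19)
S = 190/7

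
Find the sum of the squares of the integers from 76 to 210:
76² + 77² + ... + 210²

Use ∑_{k=1}^{n} k² = n(n+1)(2n+1)/6, then subtract the first 75 terms.
∑_{k=1}^{210} k² = 210×211×421/6 = 3109085
∑_{k=1}^{75} k² = 75×76×151/6 = 143450
∑_{k=76}^{210} k² = 3109085 - 143450 = 2965635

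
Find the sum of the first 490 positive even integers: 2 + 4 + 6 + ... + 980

Sum of first n even numbers = n(n+1)
= 490×491
= 240590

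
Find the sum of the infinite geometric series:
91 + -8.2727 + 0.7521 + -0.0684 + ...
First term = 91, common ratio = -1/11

For |r| < 1, S = a / (1 - r)
S = 91 / (1 - (-1/11))
S = 91 / (12/11)
S = 1001/12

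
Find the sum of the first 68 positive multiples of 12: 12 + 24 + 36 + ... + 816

Factor out 12: = 12(1 + 2 + ... + 68) = 12 × n(n+1)/2
= 12 × 68×69/2
= 12 × 2346
= 28152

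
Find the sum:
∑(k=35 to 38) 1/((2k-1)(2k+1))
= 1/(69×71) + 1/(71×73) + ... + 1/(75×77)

Partial fractions: 1/((2k-1)(2k+1)) = (1/2)[1/(2k-1) - 1/(2k+1)]
The series telescopes:
= (1/2)[1/69 - 1/77]
= 4/5313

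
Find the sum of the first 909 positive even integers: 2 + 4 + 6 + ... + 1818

Sum of first n even numbers = n(n+1)
= 909×910
= 827190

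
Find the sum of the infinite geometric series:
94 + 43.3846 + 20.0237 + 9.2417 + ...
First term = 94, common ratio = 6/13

For |r| < 1, S = a / (1 - r)
S = 94 / (1 - (6/13))
S = 94 / (7/13)
S = 1222/7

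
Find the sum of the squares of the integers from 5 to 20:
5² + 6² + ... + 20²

Use ∑_{k=1}^{n} k² = n(n+1)(2n+1)/6, then subtract the first 4 terms.
∑_{k=1}^{20} k² = 20×21×41/6 = 2870
∑_{k=1}^{4} k² = 4×5×9/6 = 30
∑_{k=5}^{20} k² = 2870 - 30 = 2840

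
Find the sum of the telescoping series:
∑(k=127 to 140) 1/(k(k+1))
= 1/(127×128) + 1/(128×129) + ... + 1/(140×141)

Partial fractions: 1/(k(k+1)) = 1/k - 1/(k+1)
The series telescopes:
= (1/127 - 1/128) + (1/128 - 1/129) + ... + (1/140 - 1/141)
= 1/127 - 1/141
= 14/17907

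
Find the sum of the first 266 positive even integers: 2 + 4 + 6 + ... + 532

Sum of first n even numbers = n(n+1)
= 266×267
= 71022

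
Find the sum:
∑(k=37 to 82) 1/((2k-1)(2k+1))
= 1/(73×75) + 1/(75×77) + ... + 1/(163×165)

Partial fractions: 1/((2k-1)(2k+1)) = (1/2)[1/(2k-1) - 1/(2k+1)]
The series telescopes:
= (1/2)[1/73 - 1/165]
= 46/12045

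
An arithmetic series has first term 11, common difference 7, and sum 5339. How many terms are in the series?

Using S = n/2 × [2a + (n-1)d]
5339 = n/2 × [2(11) + (n-1)(7)]
5339 = n/2 × [22 + 7n - 7]
10678 = n × [15 + 7n]
7n² + (15)n - 10678 = 0
Discriminant: Δ = (15)² - 4(7)(-10678) = 225 + 298984 = 299209
√Δ = 547
n = [-(15) + √Δ] / (2·7) = (-15 + 547) / 14 = 532 / 14 = 38
(The negative root is discarded since n must be a positive integer.)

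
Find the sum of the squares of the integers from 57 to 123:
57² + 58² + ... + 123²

Use ∑_{k=1}^{n} k² = n(n+1)(2n+1)/6, then subtract the first 56 terms.
∑_{k=1}^{123} k² = 123×124×247/6 = 627874
∑_{k=1}^{56} k² = 56×57×113/6 = 60116
∑_{k=57}^{123} k² = 627874 - 60116 = 567758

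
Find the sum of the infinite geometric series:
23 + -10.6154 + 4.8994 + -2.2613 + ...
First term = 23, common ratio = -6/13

For |r| < 1, S = a / (1 - r)
S = 23 / (1 - (-6/13))
S = 23 / (19/13)
S = 299/19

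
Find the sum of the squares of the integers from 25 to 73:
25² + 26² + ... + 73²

Use ∑_{k=1}^{n} k² = n(n+1)(2n+1)/6, then subtract the first 24 terms.
∑_{k=1}^{73} k² = 73×74×147/6 = 132349
∑_{k=1}^{24} k² = 24×25×49/6 = 4900
∑_{k=25}^{73} k² = 132349 - 4900 = 127449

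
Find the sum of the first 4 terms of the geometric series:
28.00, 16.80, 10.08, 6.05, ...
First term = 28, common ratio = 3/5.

Sₙ = a(1 - rⁿ) / (1 - r)
S_4 = 28(1 - (3/5)^4) / (1 - (3/5))
S_4 = 28(1 - (81/625)) / (2/5)
S_4 = 7616/125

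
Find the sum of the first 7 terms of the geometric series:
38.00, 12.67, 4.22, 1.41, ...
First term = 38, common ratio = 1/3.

Sₙ = a(1 - rⁿ) / (1 - r)
S_7 = 38(1 - (1/3)^7) / (1 - (1/3))
S_7 = 38(1 - (1/2187)) / (2/3)
S_7 = 41534/729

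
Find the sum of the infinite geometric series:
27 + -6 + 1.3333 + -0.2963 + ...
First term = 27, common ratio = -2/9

For |r| < 1, S = a / (1 - r)
S = 27 / (1 - (-2/9))
S = 27 / (11/9)
S = 243/11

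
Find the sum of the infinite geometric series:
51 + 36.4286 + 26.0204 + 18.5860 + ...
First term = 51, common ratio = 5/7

For |r| < 1, S = a / (1 - r)
S = 51 / (1 - (5/7))
S = 51 / (2/7)
S = 357/2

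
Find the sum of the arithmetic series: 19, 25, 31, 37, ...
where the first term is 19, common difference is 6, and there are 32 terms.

Sₙ = n/2 × (first + last)
Last term = a + (n-1)d = 19 + (32-1)×6 = 205
S_32 = 32/2 × (19 + 205)
S_32 = 32/2 × 224 = 3584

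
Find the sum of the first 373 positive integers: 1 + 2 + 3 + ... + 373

Formula: ∑k = n(n+1)/2
= 373×374/2
= 139502/2
= 69751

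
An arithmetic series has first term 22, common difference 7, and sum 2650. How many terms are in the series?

Using S = n/2 × [2a + (n-1)d]
2650 = n/2 × [2(22) + (n-1)(7)]
2650 = n/2 × [44 + 7n - 7]
5300 = n × [37 + 7n]
7n² + (37)n - 5300 = 0
Discriminant: Δ = (37)² - 4(7)(-5300) = 1369 + 148400 = 149769
√Δ = 387
n = [-(37) + √Δ] / (2·7) = (-37 + 387) / 14 = 350 / 14 = 25
(The negative root is discarded since n must be a positive integer.)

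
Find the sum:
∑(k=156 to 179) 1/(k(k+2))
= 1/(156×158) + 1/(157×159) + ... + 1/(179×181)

Partial fractions: 1/(k(k+2)) = (1/2)[1/k - 1/(k+2)]
Telescoping leaves the first two and last two terms:
= (1/2)[1/156 + 1/157 - 1/180 - 1/181]
= 56497/66495780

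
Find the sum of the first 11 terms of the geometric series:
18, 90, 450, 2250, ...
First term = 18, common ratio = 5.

Sₙ = a(1 - rⁿ) / (1 - r)
S_11 = 18(1 - 5^11) / (1 - 5)
S_11 = 18(1 - 48828125) / (-4)
S_11 = 219726558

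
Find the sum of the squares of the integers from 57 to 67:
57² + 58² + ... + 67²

Use ∑_{k=1}^{n} k² = n(n+1)(2n+1)/6, then subtract the first 56 terms.
∑_{k=1}^{67} k² = 67×68×135/6 = 102510
∑_{k=1}^{56} k² = 56×57×113/6 = 60116
∑_{k=57}^{67} k² = 102510 - 60116 = 42394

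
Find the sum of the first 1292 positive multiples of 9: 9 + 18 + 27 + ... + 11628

Factor out 9: = 9(1 + 2 + ... + 1292) = 9 × n(n+1)/2
= 9 × 1292×1293/2
= 9 × 835278
= 7517502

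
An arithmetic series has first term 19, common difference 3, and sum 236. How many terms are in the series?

Using S = n/2 × [2a + (n-1)d]
236 = n/2 × [2(19) + (n-1)(3)]
236 = n/2 × [38 + 3n - 3]
472 = n × [35 + 3n]
3n² + (35)n - 472 = 0
Discriminant: Δ = (35)² - 4(3)(-472) = 1225 + 5664 = 6889
√Δ = 83
n = [-(35) + √Δ] / (2·3) = (-35 + 83) / 6 = 48 / 6 = 8
(The negative root is discarded since n must be a positive integer.)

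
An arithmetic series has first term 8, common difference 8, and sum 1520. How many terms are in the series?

Using S = n/2 × [2a + (n-1)d]
1520 = n/2 × [2(8) + (n-1)(8)]
1520 = n/2 × [16 + 8n - 8]
3040 = n × [8 + 8n]
8n² + (8)n - 3040 = 0
Discriminant: Δ = (8)² - 4(8)(-3040) = 64 + 97280 = 97344
√Δ = 312
n = [-(8) + √Δ] / (2·8) = (-8 + 312) / 16 = 304 / 16 = 19
(The negative root is discarded since n must be a positive integer.)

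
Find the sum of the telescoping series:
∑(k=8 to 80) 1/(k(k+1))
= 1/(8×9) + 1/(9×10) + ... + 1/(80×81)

Partial fractions: 1/(k(k+1)) = 1/k - 1/(k+1)
The series telescopes:
= (1/8 - 1/9) + (1/9 - 1/10) + ... + (1/80 - 1/81)
= 1/8 - 1/81
= 73/648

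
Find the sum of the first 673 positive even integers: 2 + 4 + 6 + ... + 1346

Sum of first n even numbers = n(n+1)
= 673×674
= 453602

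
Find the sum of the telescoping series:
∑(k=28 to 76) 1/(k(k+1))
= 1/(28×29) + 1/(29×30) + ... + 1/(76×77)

Partial fractions: 1/(k(k+1)) = 1/k - 1/(k+1)
The series telescopes:
= (1/28 - 1/29) + (1/29 - 1/30) + ... + (1/76 - 1/77)
= 1/28 - 1/77
= 1/44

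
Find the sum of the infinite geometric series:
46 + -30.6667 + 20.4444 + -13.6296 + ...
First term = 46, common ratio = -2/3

For |r| < 1, S = a / (1 - r)
S = 46 / (1 - (-2/3))
S = 46 / (5/3)
S = 138/5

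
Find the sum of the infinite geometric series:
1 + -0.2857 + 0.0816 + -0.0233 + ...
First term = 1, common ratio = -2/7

For |r| < 1, S = a / (1 - r)
S = 1 / (1 - (-2/7))
S = 1 / (9/7)
S = 7/9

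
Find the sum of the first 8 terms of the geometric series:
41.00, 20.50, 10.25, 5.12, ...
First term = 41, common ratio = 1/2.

Sₙ = a(1 - rⁿ) / (1 - r)
S_8 = 41(1 - (1/2)^8) / (1 - (1/2))
S_8 = 41(1 - (1/256)) / (1/2)
S_8 = 10455/128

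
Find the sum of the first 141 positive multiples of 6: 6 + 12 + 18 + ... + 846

Factor out 6: = 6(1 + 2 + ... + 141) = 6 × n(n+1)/2
= 6 × 141×142/2
= 6 × 10011
= 60066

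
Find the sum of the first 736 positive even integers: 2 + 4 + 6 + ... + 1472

Sum of first n even numbers = n(n+1)
= 736×737
= 542432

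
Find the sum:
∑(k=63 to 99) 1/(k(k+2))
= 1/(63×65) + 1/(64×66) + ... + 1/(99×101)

Partial fractions: 1/(k(k+2)) = (1/2)[1/k - 1/(k+2)]
Telescoping leaves the first two and last two terms:
= (1/2)[1/63 + 1/64 - 1/100 - 1/101]
= 118067/20361600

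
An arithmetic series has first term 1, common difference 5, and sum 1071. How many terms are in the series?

Using S = n/2 × [2a + (n-1)d]
1071 = n/2 × [2(1) + (n-1)(5)]
1071 = n/2 × [2 + 5n - 5]
2142 = n × [-3 + 5n]
5n² + (-3)n - 2142 = 0
Discriminant: Δ = (-3)² - 4(5)(-2142) = 9 + 42840 = 42849
√Δ = 207
n = [-(-3) + √Δ] / (2·5) = (3 + 207) / 10 = 210 / 10 = 21
(The negative root is discarded since n must be a positive integer.)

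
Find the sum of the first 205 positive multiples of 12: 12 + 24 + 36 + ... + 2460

Factor out 12: = 12(1 + 2 + ... + 205) = 12 × n(n+1)/2
= 12 × 205×206/2
= 12 × 21115
= 253380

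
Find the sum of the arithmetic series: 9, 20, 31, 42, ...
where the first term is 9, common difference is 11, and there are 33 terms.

Sₙ = n/2 × (first + last)
Last term = a + (n-1)d = 9 + (33-1)×11 = 361
S_33 = 33/2 × (9 + 361)
S_33 = 33/2 × 370 = 6105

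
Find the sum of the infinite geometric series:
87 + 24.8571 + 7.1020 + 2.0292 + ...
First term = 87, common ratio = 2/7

For |r| < 1, S = a / (1 - r)
S = 87 / (1 - (2/7))
S = 87 / (5/7)
S = 609/5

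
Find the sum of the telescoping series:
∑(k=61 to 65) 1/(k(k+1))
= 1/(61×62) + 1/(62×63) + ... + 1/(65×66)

Partial fractions: 1/(k(k+1)) = 1/k - 1/(k+1)
The series telescopes:
= (1/61 - 1/62) + (1/62 - 1/63) + ... + (1/65 - 1/66)
= 1/61 - 1/66
= 5/4026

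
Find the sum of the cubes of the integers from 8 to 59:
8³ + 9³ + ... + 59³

Use ∑_{k=1}^{n} k³ = [n(n+1)/2]², then subtract the first 7 terms.
∑_{k=1}^{59} k³ = [59×60/2]² = 1770² = 3132900
∑_{k=1}^{7} k³ = [7×8/2]² = 28² = 784
∑_{k=8}^{59} k³ = 3132900 - 784 = 3132116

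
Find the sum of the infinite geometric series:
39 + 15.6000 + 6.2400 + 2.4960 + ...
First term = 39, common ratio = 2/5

For |r| < 1, S = a / (1 - r)
S = 39 / (1 - (2/5))
S = 39 / (3/5)
S = 65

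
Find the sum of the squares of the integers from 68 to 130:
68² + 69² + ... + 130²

Use ∑_{k=1}^{n} k² = n(n+1)(2n+1)/6, then subtract the first 67 terms.
∑_{k=1}^{130} k² = 130×131×261/6 = 740805
∑_{k=1}^{67} k² = 67×68×135/6 = 102510
∑_{k=68}^{130} k² = 740805 - 102510 = 638295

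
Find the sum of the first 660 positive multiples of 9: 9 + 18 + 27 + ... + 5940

Factor out 9: = 9(1 + 2 + ... + 660) = 9 × n(n+1)/2
= 9 × 660×661/2
= 9 × 218130
= 1963170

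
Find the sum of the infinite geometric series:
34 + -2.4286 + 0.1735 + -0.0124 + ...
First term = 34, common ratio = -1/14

For |r| < 1, S = a / (1 - r)
S = 34 / (1 - (-1/14))
S = 34 / (15/14)
S = 476/15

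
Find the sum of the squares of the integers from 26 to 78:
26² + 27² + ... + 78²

Use ∑_{k=1}^{n} k² = n(n+1)(2n+1)/6, then subtract the first 25 terms.
∑_{k=1}^{78} k² = 78×79×157/6 = 161239
∑_{k=1}^{25} k² = 25×26×51/6 = 5525
∑_{k=26}^{78} k² = 161239 - 5525 = 155714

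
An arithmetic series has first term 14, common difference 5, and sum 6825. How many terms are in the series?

Using S = n/2 × [2a + (n-1)d]
6825 = n/2 × [2(14) + (n-1)(5)]
6825 = n/2 × [28 + 5n - 5]
13650 = n × [23 + 5n]
5n² + (23)n - 13650 = 0
Discriminant: Δ = (23)² - 4(5)(-13650) = 529 + 273000 = 273529
√Δ = 523
n = [-(23) + √Δ] / (2·5) = (-23 + 523) / 10 = 500 / 10 = 50
(The negative root is discarded since n must be a positive integer.)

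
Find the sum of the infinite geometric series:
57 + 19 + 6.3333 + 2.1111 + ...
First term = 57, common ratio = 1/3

For |r| < 1, S = a / (1 - r)
S = 57 / (1 - (1/3))
S = 57 / (2/3)
S = 171/2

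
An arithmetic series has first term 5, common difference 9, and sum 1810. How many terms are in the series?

Using S = n/2 × [2a + (n-1)d]
1810 = n/2 × [2(5) + (n-1)(9)]
1810 = n/2 × [10 + 9n - 9]
3620 = n × [1 + 9n]
9n² + (1)n - 3620 = 0
Discriminant: Δ = (1)² - 4(9)(-3620) = 1 + 130320 = 130321
√Δ = 361
n = [-(1) + √Δ] / (2·9) = (-1 + 361) / 18 = 360 / 18 = 20
(The negative root is discarded since n must be a positive integer.)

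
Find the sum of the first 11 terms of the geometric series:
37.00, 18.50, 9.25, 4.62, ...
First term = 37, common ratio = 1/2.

Sₙ = a(1 - rⁿ) / (1 - r)
S_11 = 37(1 - (1/2)^11) / (1 - (1/2))
S_11 = 37(1 - (1/2048)) / (1/2)
S_11 = 75739/1024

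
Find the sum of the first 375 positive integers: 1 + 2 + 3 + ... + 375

Formula: ∑k = n(n+1)/2
= 375×376/2
= 141000/2
= 70500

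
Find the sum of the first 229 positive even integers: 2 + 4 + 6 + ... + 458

Sum of first n even numbers = n(n+1)
= 229×230
= 52670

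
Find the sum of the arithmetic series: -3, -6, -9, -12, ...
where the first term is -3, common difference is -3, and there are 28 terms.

Sₙ = n/2 × (first + last)
Last term = a + (n-1)d = -3 + (28-1)×(-3) = -84
S_28 = 28/2 × (-3 + (-84))
S_28 = 28/2 × (-87) = -1218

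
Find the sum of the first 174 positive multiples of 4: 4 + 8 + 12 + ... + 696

Factor out 4: = 4(1 + 2 + ... + 174) = 4 × n(n+1)/2
= 4 × 174×175/2
= 4 × 15225
= 60900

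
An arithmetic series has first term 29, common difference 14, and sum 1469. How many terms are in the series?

Using S = n/2 × [2a + (n-1)d]
1469 = n/2 × [2(29) + (n-1)(14)]
1469 = n/2 × [58 + 14n - 14]
2938 = n × [44 + 14n]
14n² + (44)n - 2938 = 0
Discriminant: Δ = (44)² - 4(14)(-2938) = 1936 + 164528 = 166464
√Δ = 408
n = [-(44) + √Δ] / (2·14) = (-44 + 408) / 28 = 364 / 28 = 13
(The negative root is discarded since n must be a positive integer.)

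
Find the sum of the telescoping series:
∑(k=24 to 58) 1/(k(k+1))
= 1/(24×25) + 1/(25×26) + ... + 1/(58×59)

Partial fractions: 1/(k(k+1)) = 1/k - 1/(k+1)
The series telescopes:
= (1/24 - 1/25) + (1/25 - 1/26) + ... + (1/58 - 1/59)
= 1/24 - 1/59
= 35/1416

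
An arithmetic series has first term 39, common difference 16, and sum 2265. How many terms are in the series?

Using S = n/2 × [2a + (n-1)d]
2265 = n/2 × [2(39) + (n-1)(16)]
2265 = n/2 × [78 + 16n - 16]
4530 = n × [62 + 16n]
16n² + (62)n - 4530 = 0
Discriminant: Δ = (62)² - 4(16)(-4530) = 3844 + 289920 = 293764
√Δ = 542
n = [-(62) + √Δ] / (2·16) = (-62 + 542) / 32 = 480 / 32 = 15
(The negative root is discarded since n must be a positive integer.)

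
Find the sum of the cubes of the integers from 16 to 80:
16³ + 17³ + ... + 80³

Use ∑_{k=1}^{n} k³ = [n(n+1)/2]², then subtract the first 15 terms.
∑_{k=1}^{80} k³ = [80×81/2]² = 3240² = 10497600
∑_{k=1}^{15} k³ = [15×16/2]² = 120² = 14400
∑_{k=16}^{80} k³ = 10497600 - 14400 = 10483200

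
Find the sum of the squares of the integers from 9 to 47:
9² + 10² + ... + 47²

Use ∑_{k=1}^{n} k² = n(n+1)(2n+1)/6, then subtract the first 8 terms.
∑_{k=1}^{47} k² = 47×48×95/6 = 35720
∑_{k=1}^{8} k² = 8×9×17/6 = 204
∑_{k=9}^{47} k² = 35720 - 204 = 35516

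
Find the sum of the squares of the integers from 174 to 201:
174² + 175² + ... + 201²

Use ∑_{k=1}^{n} k² = n(n+1)(2n+1)/6, then subtract the first 173 terms.
∑_{k=1}^{201} k² = 201×202×403/6 = 2727101
∑_{k=1}^{173} k² = 173×174×347/6 = 1740899
∑_{k=174}^{201} k² = 2727101 - 1740899 = 986202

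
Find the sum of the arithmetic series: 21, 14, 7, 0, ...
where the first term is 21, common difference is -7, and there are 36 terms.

Sₙ = n/2 × (first + last)
Last term = a + (n-1)d = 21 + (36-1)×(-7) = -224
S_36 = 36/2 × (21 + (-224))
S_36 = 36/2 × (-203) = -3654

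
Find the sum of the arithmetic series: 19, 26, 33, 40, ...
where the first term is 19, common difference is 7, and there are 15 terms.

Sₙ = n/2 × (first + last)
Last term = a + (n-1)d = 19 + (15-1)×7 = 117
S_15 = 15/2 × (19 + 117)
S_15 = 15/2 × 136 = 1020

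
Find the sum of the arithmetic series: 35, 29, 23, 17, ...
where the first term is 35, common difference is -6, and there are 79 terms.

Sₙ = n/2 × (first + last)
Last term = a + (n-1)d = 35 + (79-1)×(-6) = -433
S_79 = 79/2 × (35 + (-433))
S_79 = 79/2 × (-398) = -15721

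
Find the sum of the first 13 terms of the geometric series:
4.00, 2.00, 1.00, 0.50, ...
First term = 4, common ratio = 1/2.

Sₙ = a(1 - rⁿ) / (1 - r)
S_13 = 4(1 - (1/2)^13) / (1 - (1/2))
S_13 = 4(1 - (1/8192)) / (1/2)
S_13 = 8191/1024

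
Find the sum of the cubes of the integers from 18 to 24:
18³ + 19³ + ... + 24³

Use ∑_{k=1}^{n} k³ = [n(n+1)/2]², then subtract the first 17 terms.
∑_{k=1}^{24} k³ = [24×25/2]² = 300² = 90000
∑_{k=1}^{17} k³ = [17×18/2]² = 153² = 23409
∑_{k=18}^{24} k³ = 90000 - 23409 = 66591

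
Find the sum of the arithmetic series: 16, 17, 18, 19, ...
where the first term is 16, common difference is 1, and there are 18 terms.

Sₙ = n/2 × (first + last)
Last term = a + (n-1)d = 16 + (18-1)×1 = 33
S_18 = 18/2 × (16 + 33)
S_18 = 18/2 × 49 = 441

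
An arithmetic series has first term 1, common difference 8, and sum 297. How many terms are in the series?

Using S = n/2 × [2a + (n-1)d]
297 = n/2 × [2(1) + (n-1)(8)]
297 = n/2 × [2 + 8n - 8]
594 = n × [-6 + 8n]
8n² + (-6)n - 594 = 0
Discriminant: Δ = (-6)² - 4(8)(-594) = 36 + 19008 = 19044
√Δ = 138
n = [-(-6) + √Δ] / (2·8) = (6 + 138) / 16 = 144 / 16 = 9
(The negative root is discarded since n must be a positive integer.)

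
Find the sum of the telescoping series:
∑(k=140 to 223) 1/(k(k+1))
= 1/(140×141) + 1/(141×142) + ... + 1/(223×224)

Partial fractions: 1/(k(k+1)) = 1/k - 1/(k+1)
The series telescopes:
= (1/140 - 1/141) + (1/141 - 1/142) + ... + (1/223 - 1/224)
= 1/140 - 1/224
= 3/1120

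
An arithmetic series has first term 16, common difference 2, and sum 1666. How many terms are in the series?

Using S = n/2 × [2a + (n-1)d]
1666 = n/2 × [2(16) + (n-1)(2)]
1666 = n/2 × [32 + 2n - 2]
3332 = n × [30 + 2n]
2n² + (30)n - 3332 = 0
Discriminant: Δ = (30)² - 4(2)(-3332) = 900 + 26656 = 27556
√Δ = 166
n = [-(30) + √Δ] / (2·2) = (-30 + 166) / 4 = 136 / 4 = 34
(The negative root is discarded since n must be a positive integer.)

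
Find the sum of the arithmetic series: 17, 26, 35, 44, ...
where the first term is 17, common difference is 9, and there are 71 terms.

Sₙ = n/2 × (first + last)
Last term = a + (n-1)d = 17 + (71-1)×9 = 647
S_71 = 71/2 × (17 + 647)
S_71 = 71/2 × 664 = 23572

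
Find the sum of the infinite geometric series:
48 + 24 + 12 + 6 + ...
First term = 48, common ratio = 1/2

For |r| < 1, S = a / (1 - r)
S = 48 / (1 - (1/2))
S = 48 / (1/2)
S = 96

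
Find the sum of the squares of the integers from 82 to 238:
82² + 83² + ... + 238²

Use ∑_{k=1}^{n} k² = n(n+1)(2n+1)/6, then subtract the first 81 terms.
∑_{k=1}^{238} k² = 238×239×477/6 = 4522119
∑_{k=1}^{81} k² = 81×82×163/6 = 180441
∑_{k=82}^{238} k² = 4522119 - 180441 = 4341678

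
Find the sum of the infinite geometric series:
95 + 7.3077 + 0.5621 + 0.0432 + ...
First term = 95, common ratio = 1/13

For |r| < 1, S = a / (1 - r)
S = 95 / (1 - (1/13))
S = 95 / (12/13)
S = 1235/12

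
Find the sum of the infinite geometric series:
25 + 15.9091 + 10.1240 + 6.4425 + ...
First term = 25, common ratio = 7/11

For |r| < 1, S = a / (1 - r)
S = 25 / (1 - (7/11))
S = 25 / (4/11)
S = 275/4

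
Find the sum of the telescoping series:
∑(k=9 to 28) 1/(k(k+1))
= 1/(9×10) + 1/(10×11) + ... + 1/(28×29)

Partial fractions: 1/(k(k+1)) = 1/k - 1/(k+1)
The series telescopes:
= (1/9 - 1/10) + (1/10 - 1/11) + ... + (1/28 - 1/29)
= 1/9 - 1/29
= 20/261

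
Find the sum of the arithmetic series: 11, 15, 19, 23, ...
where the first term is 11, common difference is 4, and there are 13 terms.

Sₙ = n/2 × (first + last)
Last term = a + (n-1)d = 11 + (13-1)×4 = 59
S_13 = 13/2 × (11 + 59)
S_13 = 13/2 × 70 = 455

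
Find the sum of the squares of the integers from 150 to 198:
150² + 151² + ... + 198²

Use ∑_{k=1}^{n} k² = n(n+1)(2n+1)/6, then subtract the first 149 terms.
∑_{k=1}^{198} k² = 198×199×397/6 = 2607099
∑_{k=1}^{149} k² = 149×150×299/6 = 1113775
∑_{k=150}^{198} k² = 2607099 - 1113775 = 1493324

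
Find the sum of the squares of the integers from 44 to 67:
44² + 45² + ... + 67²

Use ∑_{k=1}^{n} k² = n(n+1)(2n+1)/6, then subtract the first 43 terms.
∑_{k=1}^{67} k² = 67×68×135/6 = 102510
∑_{k=1}^{43} k² = 43×44×87/6 = 27434
∑_{k=44}^{67} k² = 102510 - 27434 = 75076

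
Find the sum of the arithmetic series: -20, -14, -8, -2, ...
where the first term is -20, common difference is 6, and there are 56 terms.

Sₙ = n/2 × (first + last)
Last term = a + (n-1)d = -20 + (56-1)×6 = 310
S_56 = 56/2 × (-20 + 310)
S_56 = 56/2 × 290 = 8120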